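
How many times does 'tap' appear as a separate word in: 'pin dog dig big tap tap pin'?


Scanning each word for exact match 'tap':
  Word 1: 'pin' -> no
  Word 2: 'dog' -> no
  Word 3: 'dig' -> no
  Word 4: 'big' -> no
  Word 5: 'tap' -> MATCH
  Word 6: 'tap' -> MATCH
  Word 7: 'pin' -> no
Total matches: 2

2


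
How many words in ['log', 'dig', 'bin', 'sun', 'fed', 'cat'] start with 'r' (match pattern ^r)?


Pattern ^r anchors to start of word. Check which words begin with 'r':
  'log' -> no
  'dig' -> no
  'bin' -> no
  'sun' -> no
  'fed' -> no
  'cat' -> no
Matching words: []
Count: 0

0


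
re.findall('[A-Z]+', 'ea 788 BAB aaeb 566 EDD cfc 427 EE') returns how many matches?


Pattern '[A-Z]+' finds one or more uppercase letters.
Text: 'ea 788 BAB aaeb 566 EDD cfc 427 EE'
Scanning for matches:
  Match 1: 'BAB'
  Match 2: 'EDD'
  Match 3: 'EE'
Total matches: 3

3


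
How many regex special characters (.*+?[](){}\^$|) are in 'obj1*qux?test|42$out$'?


Regex special characters are: . * + ? [ ] ( ) { } \ ^ $ |
Scanning 'obj1*qux?test|42$out$':
  pos 4: '*' -> SPECIAL
  pos 8: '?' -> SPECIAL
  pos 13: '|' -> SPECIAL
  pos 16: '$' -> SPECIAL
  pos 20: '$' -> SPECIAL
Special chars found: ['*', '?', '|', '$', '$']
Total: 5

5


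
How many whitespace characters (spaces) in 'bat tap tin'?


\s matches whitespace characters (spaces, tabs, etc.).
Text: 'bat tap tin'
This text has 3 words separated by spaces.
Number of spaces = number of words - 1 = 3 - 1 = 2

2


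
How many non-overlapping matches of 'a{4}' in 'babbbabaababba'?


Pattern 'a{4}' matches exactly 4 consecutive a's (greedy, non-overlapping).
String: 'babbbabaababba'
Scanning for runs of a's:
  Run at pos 1: 'a' (length 1) -> 0 match(es)
  Run at pos 5: 'a' (length 1) -> 0 match(es)
  Run at pos 7: 'aa' (length 2) -> 0 match(es)
  Run at pos 10: 'a' (length 1) -> 0 match(es)
  Run at pos 13: 'a' (length 1) -> 0 match(es)
Matches found: []
Total: 0

0


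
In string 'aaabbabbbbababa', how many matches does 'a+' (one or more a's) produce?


Pattern 'a+' matches one or more consecutive a's.
String: 'aaabbabbbbababa'
Scanning for runs of a:
  Match 1: 'aaa' (length 3)
  Match 2: 'a' (length 1)
  Match 3: 'a' (length 1)
  Match 4: 'a' (length 1)
  Match 5: 'a' (length 1)
Total matches: 5

5


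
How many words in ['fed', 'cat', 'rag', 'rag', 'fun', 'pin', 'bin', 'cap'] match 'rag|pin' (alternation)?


Alternation 'rag|pin' matches either 'rag' or 'pin'.
Checking each word:
  'fed' -> no
  'cat' -> no
  'rag' -> MATCH
  'rag' -> MATCH
  'fun' -> no
  'pin' -> MATCH
  'bin' -> no
  'cap' -> no
Matches: ['rag', 'rag', 'pin']
Count: 3

3


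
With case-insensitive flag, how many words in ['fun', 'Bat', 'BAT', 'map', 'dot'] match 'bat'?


Case-insensitive matching: compare each word's lowercase form to 'bat'.
  'fun' -> lower='fun' -> no
  'Bat' -> lower='bat' -> MATCH
  'BAT' -> lower='bat' -> MATCH
  'map' -> lower='map' -> no
  'dot' -> lower='dot' -> no
Matches: ['Bat', 'BAT']
Count: 2

2


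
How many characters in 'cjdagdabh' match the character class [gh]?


Character class [gh] matches any of: {g, h}
Scanning string 'cjdagdabh' character by character:
  pos 0: 'c' -> no
  pos 1: 'j' -> no
  pos 2: 'd' -> no
  pos 3: 'a' -> no
  pos 4: 'g' -> MATCH
  pos 5: 'd' -> no
  pos 6: 'a' -> no
  pos 7: 'b' -> no
  pos 8: 'h' -> MATCH
Total matches: 2

2


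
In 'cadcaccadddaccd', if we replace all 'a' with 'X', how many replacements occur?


re.sub('a', 'X', text) replaces every occurrence of 'a' with 'X'.
Text: 'cadcaccadddaccd'
Scanning for 'a':
  pos 1: 'a' -> replacement #1
  pos 4: 'a' -> replacement #2
  pos 7: 'a' -> replacement #3
  pos 11: 'a' -> replacement #4
Total replacements: 4

4


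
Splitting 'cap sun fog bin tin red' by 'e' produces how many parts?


Splitting by 'e' breaks the string at each occurrence of the separator.
Text: 'cap sun fog bin tin red'
Parts after split:
  Part 1: 'cap sun fog bin tin r'
  Part 2: 'd'
Total parts: 2

2


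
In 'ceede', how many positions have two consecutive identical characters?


Looking for consecutive identical characters in 'ceede':
  pos 0-1: 'c' vs 'e' -> different
  pos 1-2: 'e' vs 'e' -> MATCH ('ee')
  pos 2-3: 'e' vs 'd' -> different
  pos 3-4: 'd' vs 'e' -> different
Consecutive identical pairs: ['ee']
Count: 1

1


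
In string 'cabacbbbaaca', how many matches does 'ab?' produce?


Pattern 'ab?' matches 'a' optionally followed by 'b'.
String: 'cabacbbbaaca'
Scanning left to right for 'a' then checking next char:
  Match 1: 'ab' (a followed by b)
  Match 2: 'a' (a not followed by b)
  Match 3: 'a' (a not followed by b)
  Match 4: 'a' (a not followed by b)
  Match 5: 'a' (a not followed by b)
Total matches: 5

5


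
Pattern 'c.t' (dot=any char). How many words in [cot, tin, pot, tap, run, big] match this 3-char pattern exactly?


Pattern 'c.t' means: starts with 'c', any single char, ends with 't'.
Checking each word (must be exactly 3 chars):
  'cot' (len=3): MATCH
  'tin' (len=3): no
  'pot' (len=3): no
  'tap' (len=3): no
  'run' (len=3): no
  'big' (len=3): no
Matching words: ['cot']
Total: 1

1


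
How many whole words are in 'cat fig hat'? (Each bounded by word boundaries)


Word boundaries (\b) mark the start/end of each word.
Text: 'cat fig hat'
Splitting by whitespace:
  Word 1: 'cat'
  Word 2: 'fig'
  Word 3: 'hat'
Total whole words: 3

3


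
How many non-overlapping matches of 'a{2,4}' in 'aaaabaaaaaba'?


Pattern 'a{2,4}' matches between 2 and 4 consecutive a's (greedy).
String: 'aaaabaaaaaba'
Finding runs of a's and applying greedy matching:
  Run at pos 0: 'aaaa' (length 4)
  Run at pos 5: 'aaaaa' (length 5)
  Run at pos 11: 'a' (length 1)
Matches: ['aaaa', 'aaaa']
Count: 2

2


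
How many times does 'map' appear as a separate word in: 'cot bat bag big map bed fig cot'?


Scanning each word for exact match 'map':
  Word 1: 'cot' -> no
  Word 2: 'bat' -> no
  Word 3: 'bag' -> no
  Word 4: 'big' -> no
  Word 5: 'map' -> MATCH
  Word 6: 'bed' -> no
  Word 7: 'fig' -> no
  Word 8: 'cot' -> no
Total matches: 1

1


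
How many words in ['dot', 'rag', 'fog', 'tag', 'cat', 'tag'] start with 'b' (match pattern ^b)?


Pattern ^b anchors to start of word. Check which words begin with 'b':
  'dot' -> no
  'rag' -> no
  'fog' -> no
  'tag' -> no
  'cat' -> no
  'tag' -> no
Matching words: []
Count: 0

0


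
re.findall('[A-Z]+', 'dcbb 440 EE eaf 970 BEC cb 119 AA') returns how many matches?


Pattern '[A-Z]+' finds one or more uppercase letters.
Text: 'dcbb 440 EE eaf 970 BEC cb 119 AA'
Scanning for matches:
  Match 1: 'EE'
  Match 2: 'BEC'
  Match 3: 'AA'
Total matches: 3

3


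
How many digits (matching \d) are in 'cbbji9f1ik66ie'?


\d matches any digit 0-9.
Scanning 'cbbji9f1ik66ie':
  pos 5: '9' -> DIGIT
  pos 7: '1' -> DIGIT
  pos 10: '6' -> DIGIT
  pos 11: '6' -> DIGIT
Digits found: ['9', '1', '6', '6']
Total: 4

4


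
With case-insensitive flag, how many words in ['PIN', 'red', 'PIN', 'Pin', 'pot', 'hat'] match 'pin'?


Case-insensitive matching: compare each word's lowercase form to 'pin'.
  'PIN' -> lower='pin' -> MATCH
  'red' -> lower='red' -> no
  'PIN' -> lower='pin' -> MATCH
  'Pin' -> lower='pin' -> MATCH
  'pot' -> lower='pot' -> no
  'hat' -> lower='hat' -> no
Matches: ['PIN', 'PIN', 'Pin']
Count: 3

3


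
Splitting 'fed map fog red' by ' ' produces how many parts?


Splitting by ' ' breaks the string at each occurrence of the separator.
Text: 'fed map fog red'
Parts after split:
  Part 1: 'fed'
  Part 2: 'map'
  Part 3: 'fog'
  Part 4: 'red'
Total parts: 4

4


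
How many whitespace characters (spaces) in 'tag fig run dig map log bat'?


\s matches whitespace characters (spaces, tabs, etc.).
Text: 'tag fig run dig map log bat'
This text has 7 words separated by spaces.
Number of spaces = number of words - 1 = 7 - 1 = 6

6


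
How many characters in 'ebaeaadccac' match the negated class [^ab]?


Negated class [^ab] matches any char NOT in {a, b}
Scanning 'ebaeaadccac':
  pos 0: 'e' -> MATCH
  pos 1: 'b' -> no (excluded)
  pos 2: 'a' -> no (excluded)
  pos 3: 'e' -> MATCH
  pos 4: 'a' -> no (excluded)
  pos 5: 'a' -> no (excluded)
  pos 6: 'd' -> MATCH
  pos 7: 'c' -> MATCH
  pos 8: 'c' -> MATCH
  pos 9: 'a' -> no (excluded)
  pos 10: 'c' -> MATCH
Total matches: 6

6


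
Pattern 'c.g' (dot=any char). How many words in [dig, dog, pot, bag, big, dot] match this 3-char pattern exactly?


Pattern 'c.g' means: starts with 'c', any single char, ends with 'g'.
Checking each word (must be exactly 3 chars):
  'dig' (len=3): no
  'dog' (len=3): no
  'pot' (len=3): no
  'bag' (len=3): no
  'big' (len=3): no
  'dot' (len=3): no
Matching words: []
Total: 0

0


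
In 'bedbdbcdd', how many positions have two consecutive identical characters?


Looking for consecutive identical characters in 'bedbdbcdd':
  pos 0-1: 'b' vs 'e' -> different
  pos 1-2: 'e' vs 'd' -> different
  pos 2-3: 'd' vs 'b' -> different
  pos 3-4: 'b' vs 'd' -> different
  pos 4-5: 'd' vs 'b' -> different
  pos 5-6: 'b' vs 'c' -> different
  pos 6-7: 'c' vs 'd' -> different
  pos 7-8: 'd' vs 'd' -> MATCH ('dd')
Consecutive identical pairs: ['dd']
Count: 1

1


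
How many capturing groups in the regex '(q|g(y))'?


To count capturing groups, count each '(' that starts a group.
Pattern: '(q|g(y))'
Walking through the pattern:
  Position 0: '(' -> group #1
  Position 4: '(' -> group #2
Total capturing groups: 2

2


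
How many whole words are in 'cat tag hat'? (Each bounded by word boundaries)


Word boundaries (\b) mark the start/end of each word.
Text: 'cat tag hat'
Splitting by whitespace:
  Word 1: 'cat'
  Word 2: 'tag'
  Word 3: 'hat'
Total whole words: 3

3


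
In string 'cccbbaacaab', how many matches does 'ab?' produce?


Pattern 'ab?' matches 'a' optionally followed by 'b'.
String: 'cccbbaacaab'
Scanning left to right for 'a' then checking next char:
  Match 1: 'a' (a not followed by b)
  Match 2: 'a' (a not followed by b)
  Match 3: 'a' (a not followed by b)
  Match 4: 'ab' (a followed by b)
Total matches: 4

4


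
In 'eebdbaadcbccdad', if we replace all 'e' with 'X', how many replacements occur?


re.sub('e', 'X', text) replaces every occurrence of 'e' with 'X'.
Text: 'eebdbaadcbccdad'
Scanning for 'e':
  pos 0: 'e' -> replacement #1
  pos 1: 'e' -> replacement #2
Total replacements: 2

2


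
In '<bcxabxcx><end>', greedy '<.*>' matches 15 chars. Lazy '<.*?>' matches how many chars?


Greedy '<.*>' tries to match as MUCH as possible.
Lazy '<.*?>' tries to match as LITTLE as possible.

String: '<bcxabxcx><end>'
Greedy '<.*>' starts at first '<' and extends to the LAST '>': '<bcxabxcx><end>' (15 chars)
Lazy '<.*?>' starts at first '<' and stops at the FIRST '>': '<bcxabxcx>' (10 chars)

10


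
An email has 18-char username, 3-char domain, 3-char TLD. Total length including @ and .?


An email address has format: username@domain.tld
Username length: 18
'@' character: 1
Domain length: 3
'.' character: 1
TLD length: 3
Total = 18 + 1 + 3 + 1 + 3 = 26

26


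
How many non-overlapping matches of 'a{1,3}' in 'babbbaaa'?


Pattern 'a{1,3}' matches between 1 and 3 consecutive a's (greedy).
String: 'babbbaaa'
Finding runs of a's and applying greedy matching:
  Run at pos 1: 'a' (length 1)
  Run at pos 5: 'aaa' (length 3)
Matches: ['a', 'aaa']
Count: 2

2


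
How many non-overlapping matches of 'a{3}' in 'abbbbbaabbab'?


Pattern 'a{3}' matches exactly 3 consecutive a's (greedy, non-overlapping).
String: 'abbbbbaabbab'
Scanning for runs of a's:
  Run at pos 0: 'a' (length 1) -> 0 match(es)
  Run at pos 6: 'aa' (length 2) -> 0 match(es)
  Run at pos 10: 'a' (length 1) -> 0 match(es)
Matches found: []
Total: 0

0


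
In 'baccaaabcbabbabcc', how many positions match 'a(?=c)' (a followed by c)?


Lookahead 'a(?=c)' matches 'a' only when followed by 'c'.
String: 'baccaaabcbabbabcc'
Checking each position where char is 'a':
  pos 1: 'a' -> MATCH (next='c')
  pos 4: 'a' -> no (next='a')
  pos 5: 'a' -> no (next='a')
  pos 6: 'a' -> no (next='b')
  pos 10: 'a' -> no (next='b')
  pos 13: 'a' -> no (next='b')
Matching positions: [1]
Count: 1

1


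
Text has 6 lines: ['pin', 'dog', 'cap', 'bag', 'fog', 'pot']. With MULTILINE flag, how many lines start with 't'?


With MULTILINE flag, ^ matches the start of each line.
Lines: ['pin', 'dog', 'cap', 'bag', 'fog', 'pot']
Checking which lines start with 't':
  Line 1: 'pin' -> no
  Line 2: 'dog' -> no
  Line 3: 'cap' -> no
  Line 4: 'bag' -> no
  Line 5: 'fog' -> no
  Line 6: 'pot' -> no
Matching lines: []
Count: 0

0


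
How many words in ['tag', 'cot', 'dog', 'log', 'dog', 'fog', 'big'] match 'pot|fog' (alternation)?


Alternation 'pot|fog' matches either 'pot' or 'fog'.
Checking each word:
  'tag' -> no
  'cot' -> no
  'dog' -> no
  'log' -> no
  'dog' -> no
  'fog' -> MATCH
  'big' -> no
Matches: ['fog']
Count: 1

1


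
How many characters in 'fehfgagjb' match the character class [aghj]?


Character class [aghj] matches any of: {a, g, h, j}
Scanning string 'fehfgagjb' character by character:
  pos 0: 'f' -> no
  pos 1: 'e' -> no
  pos 2: 'h' -> MATCH
  pos 3: 'f' -> no
  pos 4: 'g' -> MATCH
  pos 5: 'a' -> MATCH
  pos 6: 'g' -> MATCH
  pos 7: 'j' -> MATCH
  pos 8: 'b' -> no
Total matches: 5

5


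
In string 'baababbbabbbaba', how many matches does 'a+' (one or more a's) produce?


Pattern 'a+' matches one or more consecutive a's.
String: 'baababbbabbbaba'
Scanning for runs of a:
  Match 1: 'aa' (length 2)
  Match 2: 'a' (length 1)
  Match 3: 'a' (length 1)
  Match 4: 'a' (length 1)
  Match 5: 'a' (length 1)
Total matches: 5

5


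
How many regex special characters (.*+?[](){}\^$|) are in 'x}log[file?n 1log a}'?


Regex special characters are: . * + ? [ ] ( ) { } \ ^ $ |
Scanning 'x}log[file?n 1log a}':
  pos 1: '}' -> SPECIAL
  pos 5: '[' -> SPECIAL
  pos 10: '?' -> SPECIAL
  pos 19: '}' -> SPECIAL
Special chars found: ['}', '[', '?', '}']
Total: 4

4


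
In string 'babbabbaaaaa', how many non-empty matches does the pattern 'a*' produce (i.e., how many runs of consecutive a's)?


Pattern 'a*' matches zero or more a's. We want non-empty runs of consecutive a's.
String: 'babbabbaaaaa'
Walking through the string to find runs of a's:
  Run 1: positions 1-1 -> 'a'
  Run 2: positions 4-4 -> 'a'
  Run 3: positions 7-11 -> 'aaaaa'
Non-empty runs found: ['a', 'a', 'aaaaa']
Count: 3

3


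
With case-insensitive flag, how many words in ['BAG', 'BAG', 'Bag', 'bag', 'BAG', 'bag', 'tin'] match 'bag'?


Case-insensitive matching: compare each word's lowercase form to 'bag'.
  'BAG' -> lower='bag' -> MATCH
  'BAG' -> lower='bag' -> MATCH
  'Bag' -> lower='bag' -> MATCH
  'bag' -> lower='bag' -> MATCH
  'BAG' -> lower='bag' -> MATCH
  'bag' -> lower='bag' -> MATCH
  'tin' -> lower='tin' -> no
Matches: ['BAG', 'BAG', 'Bag', 'bag', 'BAG', 'bag']
Count: 6

6


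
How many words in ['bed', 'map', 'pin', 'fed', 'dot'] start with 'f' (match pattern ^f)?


Pattern ^f anchors to start of word. Check which words begin with 'f':
  'bed' -> no
  'map' -> no
  'pin' -> no
  'fed' -> MATCH (starts with 'f')
  'dot' -> no
Matching words: ['fed']
Count: 1

1


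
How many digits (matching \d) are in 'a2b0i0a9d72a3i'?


\d matches any digit 0-9.
Scanning 'a2b0i0a9d72a3i':
  pos 1: '2' -> DIGIT
  pos 3: '0' -> DIGIT
  pos 5: '0' -> DIGIT
  pos 7: '9' -> DIGIT
  pos 9: '7' -> DIGIT
  pos 10: '2' -> DIGIT
  pos 12: '3' -> DIGIT
Digits found: ['2', '0', '0', '9', '7', '2', '3']
Total: 7

7


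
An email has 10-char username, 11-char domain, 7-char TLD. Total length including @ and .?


An email address has format: username@domain.tld
Username length: 10
'@' character: 1
Domain length: 11
'.' character: 1
TLD length: 7
Total = 10 + 1 + 11 + 1 + 7 = 30

30


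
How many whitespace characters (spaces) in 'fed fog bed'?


\s matches whitespace characters (spaces, tabs, etc.).
Text: 'fed fog bed'
This text has 3 words separated by spaces.
Number of spaces = number of words - 1 = 3 - 1 = 2

2


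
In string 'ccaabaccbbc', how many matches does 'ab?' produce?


Pattern 'ab?' matches 'a' optionally followed by 'b'.
String: 'ccaabaccbbc'
Scanning left to right for 'a' then checking next char:
  Match 1: 'a' (a not followed by b)
  Match 2: 'ab' (a followed by b)
  Match 3: 'a' (a not followed by b)
Total matches: 3

3


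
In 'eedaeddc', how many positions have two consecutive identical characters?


Looking for consecutive identical characters in 'eedaeddc':
  pos 0-1: 'e' vs 'e' -> MATCH ('ee')
  pos 1-2: 'e' vs 'd' -> different
  pos 2-3: 'd' vs 'a' -> different
  pos 3-4: 'a' vs 'e' -> different
  pos 4-5: 'e' vs 'd' -> different
  pos 5-6: 'd' vs 'd' -> MATCH ('dd')
  pos 6-7: 'd' vs 'c' -> different
Consecutive identical pairs: ['ee', 'dd']
Count: 2

2


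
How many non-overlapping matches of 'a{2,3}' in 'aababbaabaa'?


Pattern 'a{2,3}' matches between 2 and 3 consecutive a's (greedy).
String: 'aababbaabaa'
Finding runs of a's and applying greedy matching:
  Run at pos 0: 'aa' (length 2)
  Run at pos 3: 'a' (length 1)
  Run at pos 6: 'aa' (length 2)
  Run at pos 9: 'aa' (length 2)
Matches: ['aa', 'aa', 'aa']
Count: 3

3


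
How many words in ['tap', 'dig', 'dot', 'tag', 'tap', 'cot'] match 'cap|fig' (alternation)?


Alternation 'cap|fig' matches either 'cap' or 'fig'.
Checking each word:
  'tap' -> no
  'dig' -> no
  'dot' -> no
  'tag' -> no
  'tap' -> no
  'cot' -> no
Matches: []
Count: 0

0


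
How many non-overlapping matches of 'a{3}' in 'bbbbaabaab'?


Pattern 'a{3}' matches exactly 3 consecutive a's (greedy, non-overlapping).
String: 'bbbbaabaab'
Scanning for runs of a's:
  Run at pos 4: 'aa' (length 2) -> 0 match(es)
  Run at pos 7: 'aa' (length 2) -> 0 match(es)
Matches found: []
Total: 0

0


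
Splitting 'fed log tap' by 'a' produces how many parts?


Splitting by 'a' breaks the string at each occurrence of the separator.
Text: 'fed log tap'
Parts after split:
  Part 1: 'fed log t'
  Part 2: 'p'
Total parts: 2

2


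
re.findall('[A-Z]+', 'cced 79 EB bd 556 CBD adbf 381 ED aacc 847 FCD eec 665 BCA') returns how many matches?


Pattern '[A-Z]+' finds one or more uppercase letters.
Text: 'cced 79 EB bd 556 CBD adbf 381 ED aacc 847 FCD eec 665 BCA'
Scanning for matches:
  Match 1: 'EB'
  Match 2: 'CBD'
  Match 3: 'ED'
  Match 4: 'FCD'
  Match 5: 'BCA'
Total matches: 5

5


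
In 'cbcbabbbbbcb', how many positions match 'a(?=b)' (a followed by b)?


Lookahead 'a(?=b)' matches 'a' only when followed by 'b'.
String: 'cbcbabbbbbcb'
Checking each position where char is 'a':
  pos 4: 'a' -> MATCH (next='b')
Matching positions: [4]
Count: 1

1


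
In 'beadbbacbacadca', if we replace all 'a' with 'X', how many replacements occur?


re.sub('a', 'X', text) replaces every occurrence of 'a' with 'X'.
Text: 'beadbbacbacadca'
Scanning for 'a':
  pos 2: 'a' -> replacement #1
  pos 6: 'a' -> replacement #2
  pos 9: 'a' -> replacement #3
  pos 11: 'a' -> replacement #4
  pos 14: 'a' -> replacement #5
Total replacements: 5

5


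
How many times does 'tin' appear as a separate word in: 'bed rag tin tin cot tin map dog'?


Scanning each word for exact match 'tin':
  Word 1: 'bed' -> no
  Word 2: 'rag' -> no
  Word 3: 'tin' -> MATCH
  Word 4: 'tin' -> MATCH
  Word 5: 'cot' -> no
  Word 6: 'tin' -> MATCH
  Word 7: 'map' -> no
  Word 8: 'dog' -> no
Total matches: 3

3


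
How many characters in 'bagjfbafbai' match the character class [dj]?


Character class [dj] matches any of: {d, j}
Scanning string 'bagjfbafbai' character by character:
  pos 0: 'b' -> no
  pos 1: 'a' -> no
  pos 2: 'g' -> no
  pos 3: 'j' -> MATCH
  pos 4: 'f' -> no
  pos 5: 'b' -> no
  pos 6: 'a' -> no
  pos 7: 'f' -> no
  pos 8: 'b' -> no
  pos 9: 'a' -> no
  pos 10: 'i' -> no
Total matches: 1

1


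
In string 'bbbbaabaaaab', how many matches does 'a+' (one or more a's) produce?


Pattern 'a+' matches one or more consecutive a's.
String: 'bbbbaabaaaab'
Scanning for runs of a:
  Match 1: 'aa' (length 2)
  Match 2: 'aaaa' (length 4)
Total matches: 2

2


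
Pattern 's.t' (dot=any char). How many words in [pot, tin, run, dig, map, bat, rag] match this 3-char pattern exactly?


Pattern 's.t' means: starts with 's', any single char, ends with 't'.
Checking each word (must be exactly 3 chars):
  'pot' (len=3): no
  'tin' (len=3): no
  'run' (len=3): no
  'dig' (len=3): no
  'map' (len=3): no
  'bat' (len=3): no
  'rag' (len=3): no
Matching words: []
Total: 0

0


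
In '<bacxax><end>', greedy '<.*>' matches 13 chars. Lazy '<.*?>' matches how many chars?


Greedy '<.*>' tries to match as MUCH as possible.
Lazy '<.*?>' tries to match as LITTLE as possible.

String: '<bacxax><end>'
Greedy '<.*>' starts at first '<' and extends to the LAST '>': '<bacxax><end>' (13 chars)
Lazy '<.*?>' starts at first '<' and stops at the FIRST '>': '<bacxax>' (8 chars)

8


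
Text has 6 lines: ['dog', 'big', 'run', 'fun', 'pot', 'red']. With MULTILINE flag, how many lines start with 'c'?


With MULTILINE flag, ^ matches the start of each line.
Lines: ['dog', 'big', 'run', 'fun', 'pot', 'red']
Checking which lines start with 'c':
  Line 1: 'dog' -> no
  Line 2: 'big' -> no
  Line 3: 'run' -> no
  Line 4: 'fun' -> no
  Line 5: 'pot' -> no
  Line 6: 'red' -> no
Matching lines: []
Count: 0

0


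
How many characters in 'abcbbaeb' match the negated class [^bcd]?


Negated class [^bcd] matches any char NOT in {b, c, d}
Scanning 'abcbbaeb':
  pos 0: 'a' -> MATCH
  pos 1: 'b' -> no (excluded)
  pos 2: 'c' -> no (excluded)
  pos 3: 'b' -> no (excluded)
  pos 4: 'b' -> no (excluded)
  pos 5: 'a' -> MATCH
  pos 6: 'e' -> MATCH
  pos 7: 'b' -> no (excluded)
Total matches: 3

3


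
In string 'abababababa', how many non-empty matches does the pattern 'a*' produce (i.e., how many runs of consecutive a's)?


Pattern 'a*' matches zero or more a's. We want non-empty runs of consecutive a's.
String: 'abababababa'
Walking through the string to find runs of a's:
  Run 1: positions 0-0 -> 'a'
  Run 2: positions 2-2 -> 'a'
  Run 3: positions 4-4 -> 'a'
  Run 4: positions 6-6 -> 'a'
  Run 5: positions 8-8 -> 'a'
  Run 6: positions 10-10 -> 'a'
Non-empty runs found: ['a', 'a', 'a', 'a', 'a', 'a']
Count: 6

6


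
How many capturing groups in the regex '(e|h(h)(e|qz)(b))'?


To count capturing groups, count each '(' that starts a group.
Pattern: '(e|h(h)(e|qz)(b))'
Walking through the pattern:
  Position 0: '(' -> group #1
  Position 4: '(' -> group #2
  Position 7: '(' -> group #3
  Position 13: '(' -> group #4
Total capturing groups: 4

4


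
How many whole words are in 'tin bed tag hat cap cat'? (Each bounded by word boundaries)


Word boundaries (\b) mark the start/end of each word.
Text: 'tin bed tag hat cap cat'
Splitting by whitespace:
  Word 1: 'tin'
  Word 2: 'bed'
  Word 3: 'tag'
  Word 4: 'hat'
  Word 5: 'cap'
  Word 6: 'cat'
Total whole words: 6

6


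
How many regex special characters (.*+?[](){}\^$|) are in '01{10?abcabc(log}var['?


Regex special characters are: . * + ? [ ] ( ) { } \ ^ $ |
Scanning '01{10?abcabc(log}var[':
  pos 2: '{' -> SPECIAL
  pos 5: '?' -> SPECIAL
  pos 12: '(' -> SPECIAL
  pos 16: '}' -> SPECIAL
  pos 20: '[' -> SPECIAL
Special chars found: ['{', '?', '(', '}', '[']
Total: 5

5


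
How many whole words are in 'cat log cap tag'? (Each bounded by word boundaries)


Word boundaries (\b) mark the start/end of each word.
Text: 'cat log cap tag'
Splitting by whitespace:
  Word 1: 'cat'
  Word 2: 'log'
  Word 3: 'cap'
  Word 4: 'tag'
Total whole words: 4

4


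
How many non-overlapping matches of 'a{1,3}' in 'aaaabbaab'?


Pattern 'a{1,3}' matches between 1 and 3 consecutive a's (greedy).
String: 'aaaabbaab'
Finding runs of a's and applying greedy matching:
  Run at pos 0: 'aaaa' (length 4)
  Run at pos 6: 'aa' (length 2)
Matches: ['aaa', 'a', 'aa']
Count: 3

3


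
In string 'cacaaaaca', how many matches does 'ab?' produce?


Pattern 'ab?' matches 'a' optionally followed by 'b'.
String: 'cacaaaaca'
Scanning left to right for 'a' then checking next char:
  Match 1: 'a' (a not followed by b)
  Match 2: 'a' (a not followed by b)
  Match 3: 'a' (a not followed by b)
  Match 4: 'a' (a not followed by b)
  Match 5: 'a' (a not followed by b)
  Match 6: 'a' (a not followed by b)
Total matches: 6

6


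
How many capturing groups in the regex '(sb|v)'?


To count capturing groups, count each '(' that starts a group.
Pattern: '(sb|v)'
Walking through the pattern:
  Position 0: '(' -> group #1
Total capturing groups: 1

1


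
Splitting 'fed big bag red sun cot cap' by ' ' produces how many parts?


Splitting by ' ' breaks the string at each occurrence of the separator.
Text: 'fed big bag red sun cot cap'
Parts after split:
  Part 1: 'fed'
  Part 2: 'big'
  Part 3: 'bag'
  Part 4: 'red'
  Part 5: 'sun'
  Part 6: 'cot'
  Part 7: 'cap'
Total parts: 7

7


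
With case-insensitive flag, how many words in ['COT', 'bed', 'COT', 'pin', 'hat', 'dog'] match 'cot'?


Case-insensitive matching: compare each word's lowercase form to 'cot'.
  'COT' -> lower='cot' -> MATCH
  'bed' -> lower='bed' -> no
  'COT' -> lower='cot' -> MATCH
  'pin' -> lower='pin' -> no
  'hat' -> lower='hat' -> no
  'dog' -> lower='dog' -> no
Matches: ['COT', 'COT']
Count: 2

2


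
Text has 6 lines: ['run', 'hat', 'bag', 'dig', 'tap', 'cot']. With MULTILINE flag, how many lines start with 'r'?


With MULTILINE flag, ^ matches the start of each line.
Lines: ['run', 'hat', 'bag', 'dig', 'tap', 'cot']
Checking which lines start with 'r':
  Line 1: 'run' -> MATCH
  Line 2: 'hat' -> no
  Line 3: 'bag' -> no
  Line 4: 'dig' -> no
  Line 5: 'tap' -> no
  Line 6: 'cot' -> no
Matching lines: ['run']
Count: 1

1


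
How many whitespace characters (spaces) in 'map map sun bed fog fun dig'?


\s matches whitespace characters (spaces, tabs, etc.).
Text: 'map map sun bed fog fun dig'
This text has 7 words separated by spaces.
Number of spaces = number of words - 1 = 7 - 1 = 6

6


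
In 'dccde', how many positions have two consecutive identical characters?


Looking for consecutive identical characters in 'dccde':
  pos 0-1: 'd' vs 'c' -> different
  pos 1-2: 'c' vs 'c' -> MATCH ('cc')
  pos 2-3: 'c' vs 'd' -> different
  pos 3-4: 'd' vs 'e' -> different
Consecutive identical pairs: ['cc']
Count: 1

1


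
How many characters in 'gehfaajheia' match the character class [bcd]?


Character class [bcd] matches any of: {b, c, d}
Scanning string 'gehfaajheia' character by character:
  pos 0: 'g' -> no
  pos 1: 'e' -> no
  pos 2: 'h' -> no
  pos 3: 'f' -> no
  pos 4: 'a' -> no
  pos 5: 'a' -> no
  pos 6: 'j' -> no
  pos 7: 'h' -> no
  pos 8: 'e' -> no
  pos 9: 'i' -> no
  pos 10: 'a' -> no
Total matches: 0

0


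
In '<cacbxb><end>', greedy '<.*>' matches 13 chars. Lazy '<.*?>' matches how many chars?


Greedy '<.*>' tries to match as MUCH as possible.
Lazy '<.*?>' tries to match as LITTLE as possible.

String: '<cacbxb><end>'
Greedy '<.*>' starts at first '<' and extends to the LAST '>': '<cacbxb><end>' (13 chars)
Lazy '<.*?>' starts at first '<' and stops at the FIRST '>': '<cacbxb>' (8 chars)

8


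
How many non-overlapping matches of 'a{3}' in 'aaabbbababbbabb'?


Pattern 'a{3}' matches exactly 3 consecutive a's (greedy, non-overlapping).
String: 'aaabbbababbbabb'
Scanning for runs of a's:
  Run at pos 0: 'aaa' (length 3) -> 1 match(es)
  Run at pos 6: 'a' (length 1) -> 0 match(es)
  Run at pos 8: 'a' (length 1) -> 0 match(es)
  Run at pos 12: 'a' (length 1) -> 0 match(es)
Matches found: ['aaa']
Total: 1

1


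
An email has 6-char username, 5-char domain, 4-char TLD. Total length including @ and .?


An email address has format: username@domain.tld
Username length: 6
'@' character: 1
Domain length: 5
'.' character: 1
TLD length: 4
Total = 6 + 1 + 5 + 1 + 4 = 17

17


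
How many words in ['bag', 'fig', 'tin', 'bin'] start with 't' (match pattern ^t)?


Pattern ^t anchors to start of word. Check which words begin with 't':
  'bag' -> no
  'fig' -> no
  'tin' -> MATCH (starts with 't')
  'bin' -> no
Matching words: ['tin']
Count: 1

1


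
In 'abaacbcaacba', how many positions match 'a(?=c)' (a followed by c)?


Lookahead 'a(?=c)' matches 'a' only when followed by 'c'.
String: 'abaacbcaacba'
Checking each position where char is 'a':
  pos 0: 'a' -> no (next='b')
  pos 2: 'a' -> no (next='a')
  pos 3: 'a' -> MATCH (next='c')
  pos 7: 'a' -> no (next='a')
  pos 8: 'a' -> MATCH (next='c')
Matching positions: [3, 8]
Count: 2

2


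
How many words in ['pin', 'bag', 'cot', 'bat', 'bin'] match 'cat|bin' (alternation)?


Alternation 'cat|bin' matches either 'cat' or 'bin'.
Checking each word:
  'pin' -> no
  'bag' -> no
  'cot' -> no
  'bat' -> no
  'bin' -> MATCH
Matches: ['bin']
Count: 1

1


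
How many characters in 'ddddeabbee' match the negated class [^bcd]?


Negated class [^bcd] matches any char NOT in {b, c, d}
Scanning 'ddddeabbee':
  pos 0: 'd' -> no (excluded)
  pos 1: 'd' -> no (excluded)
  pos 2: 'd' -> no (excluded)
  pos 3: 'd' -> no (excluded)
  pos 4: 'e' -> MATCH
  pos 5: 'a' -> MATCH
  pos 6: 'b' -> no (excluded)
  pos 7: 'b' -> no (excluded)
  pos 8: 'e' -> MATCH
  pos 9: 'e' -> MATCH
Total matches: 4

4


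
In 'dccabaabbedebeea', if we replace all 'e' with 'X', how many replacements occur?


re.sub('e', 'X', text) replaces every occurrence of 'e' with 'X'.
Text: 'dccabaabbedebeea'
Scanning for 'e':
  pos 9: 'e' -> replacement #1
  pos 11: 'e' -> replacement #2
  pos 13: 'e' -> replacement #3
  pos 14: 'e' -> replacement #4
Total replacements: 4

4


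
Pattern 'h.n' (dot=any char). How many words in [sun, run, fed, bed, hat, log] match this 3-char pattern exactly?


Pattern 'h.n' means: starts with 'h', any single char, ends with 'n'.
Checking each word (must be exactly 3 chars):
  'sun' (len=3): no
  'run' (len=3): no
  'fed' (len=3): no
  'bed' (len=3): no
  'hat' (len=3): no
  'log' (len=3): no
Matching words: []
Total: 0

0


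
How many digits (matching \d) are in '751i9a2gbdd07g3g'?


\d matches any digit 0-9.
Scanning '751i9a2gbdd07g3g':
  pos 0: '7' -> DIGIT
  pos 1: '5' -> DIGIT
  pos 2: '1' -> DIGIT
  pos 4: '9' -> DIGIT
  pos 6: '2' -> DIGIT
  pos 11: '0' -> DIGIT
  pos 12: '7' -> DIGIT
  pos 14: '3' -> DIGIT
Digits found: ['7', '5', '1', '9', '2', '0', '7', '3']
Total: 8

8


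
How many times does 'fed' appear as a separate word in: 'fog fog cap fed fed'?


Scanning each word for exact match 'fed':
  Word 1: 'fog' -> no
  Word 2: 'fog' -> no
  Word 3: 'cap' -> no
  Word 4: 'fed' -> MATCH
  Word 5: 'fed' -> MATCH
Total matches: 2

2


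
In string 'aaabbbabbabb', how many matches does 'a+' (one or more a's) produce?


Pattern 'a+' matches one or more consecutive a's.
String: 'aaabbbabbabb'
Scanning for runs of a:
  Match 1: 'aaa' (length 3)
  Match 2: 'a' (length 1)
  Match 3: 'a' (length 1)
Total matches: 3

3


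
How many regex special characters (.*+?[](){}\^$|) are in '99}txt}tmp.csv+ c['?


Regex special characters are: . * + ? [ ] ( ) { } \ ^ $ |
Scanning '99}txt}tmp.csv+ c[':
  pos 2: '}' -> SPECIAL
  pos 6: '}' -> SPECIAL
  pos 10: '.' -> SPECIAL
  pos 14: '+' -> SPECIAL
  pos 17: '[' -> SPECIAL
Special chars found: ['}', '}', '.', '+', '[']
Total: 5

5


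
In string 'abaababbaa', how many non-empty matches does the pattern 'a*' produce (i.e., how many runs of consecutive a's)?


Pattern 'a*' matches zero or more a's. We want non-empty runs of consecutive a's.
String: 'abaababbaa'
Walking through the string to find runs of a's:
  Run 1: positions 0-0 -> 'a'
  Run 2: positions 2-3 -> 'aa'
  Run 3: positions 5-5 -> 'a'
  Run 4: positions 8-9 -> 'aa'
Non-empty runs found: ['a', 'aa', 'a', 'aa']
Count: 4

4


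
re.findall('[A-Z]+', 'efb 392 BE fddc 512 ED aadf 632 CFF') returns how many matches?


Pattern '[A-Z]+' finds one or more uppercase letters.
Text: 'efb 392 BE fddc 512 ED aadf 632 CFF'
Scanning for matches:
  Match 1: 'BE'
  Match 2: 'ED'
  Match 3: 'CFF'
Total matches: 3

3


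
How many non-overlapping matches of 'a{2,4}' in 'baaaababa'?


Pattern 'a{2,4}' matches between 2 and 4 consecutive a's (greedy).
String: 'baaaababa'
Finding runs of a's and applying greedy matching:
  Run at pos 1: 'aaaa' (length 4)
  Run at pos 6: 'a' (length 1)
  Run at pos 8: 'a' (length 1)
Matches: ['aaaa']
Count: 1

1


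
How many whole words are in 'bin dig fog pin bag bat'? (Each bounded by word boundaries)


Word boundaries (\b) mark the start/end of each word.
Text: 'bin dig fog pin bag bat'
Splitting by whitespace:
  Word 1: 'bin'
  Word 2: 'dig'
  Word 3: 'fog'
  Word 4: 'pin'
  Word 5: 'bag'
  Word 6: 'bat'
Total whole words: 6

6


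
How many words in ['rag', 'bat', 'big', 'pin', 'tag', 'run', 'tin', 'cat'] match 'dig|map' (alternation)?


Alternation 'dig|map' matches either 'dig' or 'map'.
Checking each word:
  'rag' -> no
  'bat' -> no
  'big' -> no
  'pin' -> no
  'tag' -> no
  'run' -> no
  'tin' -> no
  'cat' -> no
Matches: []
Count: 0

0


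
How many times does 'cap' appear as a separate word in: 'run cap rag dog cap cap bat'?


Scanning each word for exact match 'cap':
  Word 1: 'run' -> no
  Word 2: 'cap' -> MATCH
  Word 3: 'rag' -> no
  Word 4: 'dog' -> no
  Word 5: 'cap' -> MATCH
  Word 6: 'cap' -> MATCH
  Word 7: 'bat' -> no
Total matches: 3

3


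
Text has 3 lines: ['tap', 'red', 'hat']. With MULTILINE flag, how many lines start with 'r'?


With MULTILINE flag, ^ matches the start of each line.
Lines: ['tap', 'red', 'hat']
Checking which lines start with 'r':
  Line 1: 'tap' -> no
  Line 2: 'red' -> MATCH
  Line 3: 'hat' -> no
Matching lines: ['red']
Count: 1

1


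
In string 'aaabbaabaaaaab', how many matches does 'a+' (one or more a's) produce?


Pattern 'a+' matches one or more consecutive a's.
String: 'aaabbaabaaaaab'
Scanning for runs of a:
  Match 1: 'aaa' (length 3)
  Match 2: 'aa' (length 2)
  Match 3: 'aaaaa' (length 5)
Total matches: 3

3


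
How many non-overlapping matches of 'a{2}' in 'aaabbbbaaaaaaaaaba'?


Pattern 'a{2}' matches exactly 2 consecutive a's (greedy, non-overlapping).
String: 'aaabbbbaaaaaaaaaba'
Scanning for runs of a's:
  Run at pos 0: 'aaa' (length 3) -> 1 match(es)
  Run at pos 7: 'aaaaaaaaa' (length 9) -> 4 match(es)
  Run at pos 17: 'a' (length 1) -> 0 match(es)
Matches found: ['aa', 'aa', 'aa', 'aa', 'aa']
Total: 5

5


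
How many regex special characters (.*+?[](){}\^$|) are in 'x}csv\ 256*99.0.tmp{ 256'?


Regex special characters are: . * + ? [ ] ( ) { } \ ^ $ |
Scanning 'x}csv\ 256*99.0.tmp{ 256':
  pos 1: '}' -> SPECIAL
  pos 5: '\' -> SPECIAL
  pos 10: '*' -> SPECIAL
  pos 13: '.' -> SPECIAL
  pos 15: '.' -> SPECIAL
  pos 19: '{' -> SPECIAL
Special chars found: ['}', '\\', '*', '.', '.', '{']
Total: 6

6


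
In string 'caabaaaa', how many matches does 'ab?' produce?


Pattern 'ab?' matches 'a' optionally followed by 'b'.
String: 'caabaaaa'
Scanning left to right for 'a' then checking next char:
  Match 1: 'a' (a not followed by b)
  Match 2: 'ab' (a followed by b)
  Match 3: 'a' (a not followed by b)
  Match 4: 'a' (a not followed by b)
  Match 5: 'a' (a not followed by b)
  Match 6: 'a' (a not followed by b)
Total matches: 6

6


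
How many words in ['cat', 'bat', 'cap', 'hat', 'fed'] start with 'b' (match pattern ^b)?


Pattern ^b anchors to start of word. Check which words begin with 'b':
  'cat' -> no
  'bat' -> MATCH (starts with 'b')
  'cap' -> no
  'hat' -> no
  'fed' -> no
Matching words: ['bat']
Count: 1

1


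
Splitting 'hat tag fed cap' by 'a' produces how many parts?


Splitting by 'a' breaks the string at each occurrence of the separator.
Text: 'hat tag fed cap'
Parts after split:
  Part 1: 'h'
  Part 2: 't t'
  Part 3: 'g fed c'
  Part 4: 'p'
Total parts: 4

4


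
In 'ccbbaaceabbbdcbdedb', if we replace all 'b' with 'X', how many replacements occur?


re.sub('b', 'X', text) replaces every occurrence of 'b' with 'X'.
Text: 'ccbbaaceabbbdcbdedb'
Scanning for 'b':
  pos 2: 'b' -> replacement #1
  pos 3: 'b' -> replacement #2
  pos 9: 'b' -> replacement #3
  pos 10: 'b' -> replacement #4
  pos 11: 'b' -> replacement #5
  pos 14: 'b' -> replacement #6
  pos 18: 'b' -> replacement #7
Total replacements: 7

7


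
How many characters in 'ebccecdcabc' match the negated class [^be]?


Negated class [^be] matches any char NOT in {b, e}
Scanning 'ebccecdcabc':
  pos 0: 'e' -> no (excluded)
  pos 1: 'b' -> no (excluded)
  pos 2: 'c' -> MATCH
  pos 3: 'c' -> MATCH
  pos 4: 'e' -> no (excluded)
  pos 5: 'c' -> MATCH
  pos 6: 'd' -> MATCH
  pos 7: 'c' -> MATCH
  pos 8: 'a' -> MATCH
  pos 9: 'b' -> no (excluded)
  pos 10: 'c' -> MATCH
Total matches: 7

7


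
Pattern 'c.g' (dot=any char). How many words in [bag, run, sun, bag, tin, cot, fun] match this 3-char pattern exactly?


Pattern 'c.g' means: starts with 'c', any single char, ends with 'g'.
Checking each word (must be exactly 3 chars):
  'bag' (len=3): no
  'run' (len=3): no
  'sun' (len=3): no
  'bag' (len=3): no
  'tin' (len=3): no
  'cot' (len=3): no
  'fun' (len=3): no
Matching words: []
Total: 0

0


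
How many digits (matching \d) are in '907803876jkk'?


\d matches any digit 0-9.
Scanning '907803876jkk':
  pos 0: '9' -> DIGIT
  pos 1: '0' -> DIGIT
  pos 2: '7' -> DIGIT
  pos 3: '8' -> DIGIT
  pos 4: '0' -> DIGIT
  pos 5: '3' -> DIGIT
  pos 6: '8' -> DIGIT
  pos 7: '7' -> DIGIT
  pos 8: '6' -> DIGIT
Digits found: ['9', '0', '7', '8', '0', '3', '8', '7', '6']
Total: 9

9


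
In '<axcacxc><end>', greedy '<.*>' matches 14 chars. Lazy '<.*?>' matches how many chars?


Greedy '<.*>' tries to match as MUCH as possible.
Lazy '<.*?>' tries to match as LITTLE as possible.

String: '<axcacxc><end>'
Greedy '<.*>' starts at first '<' and extends to the LAST '>': '<axcacxc><end>' (14 chars)
Lazy '<.*?>' starts at first '<' and stops at the FIRST '>': '<axcacxc>' (9 chars)

9


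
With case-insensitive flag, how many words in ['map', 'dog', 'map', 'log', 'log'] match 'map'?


Case-insensitive matching: compare each word's lowercase form to 'map'.
  'map' -> lower='map' -> MATCH
  'dog' -> lower='dog' -> no
  'map' -> lower='map' -> MATCH
  'log' -> lower='log' -> no
  'log' -> lower='log' -> no
Matches: ['map', 'map']
Count: 2

2


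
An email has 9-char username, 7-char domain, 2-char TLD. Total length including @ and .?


An email address has format: username@domain.tld
Username length: 9
'@' character: 1
Domain length: 7
'.' character: 1
TLD length: 2
Total = 9 + 1 + 7 + 1 + 2 = 20

20


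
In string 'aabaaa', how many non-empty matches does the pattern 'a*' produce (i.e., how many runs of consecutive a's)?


Pattern 'a*' matches zero or more a's. We want non-empty runs of consecutive a's.
String: 'aabaaa'
Walking through the string to find runs of a's:
  Run 1: positions 0-1 -> 'aa'
  Run 2: positions 3-5 -> 'aaa'
Non-empty runs found: ['aa', 'aaa']
Count: 2

2


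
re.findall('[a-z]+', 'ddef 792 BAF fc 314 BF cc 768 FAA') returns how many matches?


Pattern '[a-z]+' finds one or more lowercase letters.
Text: 'ddef 792 BAF fc 314 BF cc 768 FAA'
Scanning for matches:
  Match 1: 'ddef'
  Match 2: 'fc'
  Match 3: 'cc'
Total matches: 3

3


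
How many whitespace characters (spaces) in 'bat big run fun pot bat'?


\s matches whitespace characters (spaces, tabs, etc.).
Text: 'bat big run fun pot bat'
This text has 6 words separated by spaces.
Number of spaces = number of words - 1 = 6 - 1 = 5

5


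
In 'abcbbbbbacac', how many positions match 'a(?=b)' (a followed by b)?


Lookahead 'a(?=b)' matches 'a' only when followed by 'b'.
String: 'abcbbbbbacac'
Checking each position where char is 'a':
  pos 0: 'a' -> MATCH (next='b')
  pos 8: 'a' -> no (next='c')
  pos 10: 'a' -> no (next='c')
Matching positions: [0]
Count: 1

1


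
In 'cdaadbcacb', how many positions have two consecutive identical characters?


Looking for consecutive identical characters in 'cdaadbcacb':
  pos 0-1: 'c' vs 'd' -> different
  pos 1-2: 'd' vs 'a' -> different
  pos 2-3: 'a' vs 'a' -> MATCH ('aa')
  pos 3-4: 'a' vs 'd' -> different
  pos 4-5: 'd' vs 'b' -> different
  pos 5-6: 'b' vs 'c' -> different
  pos 6-7: 'c' vs 'a' -> different
  pos 7-8: 'a' vs 'c' -> different
  pos 8-9: 'c' vs 'b' -> different
Consecutive identical pairs: ['aa']
Count: 1

1
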